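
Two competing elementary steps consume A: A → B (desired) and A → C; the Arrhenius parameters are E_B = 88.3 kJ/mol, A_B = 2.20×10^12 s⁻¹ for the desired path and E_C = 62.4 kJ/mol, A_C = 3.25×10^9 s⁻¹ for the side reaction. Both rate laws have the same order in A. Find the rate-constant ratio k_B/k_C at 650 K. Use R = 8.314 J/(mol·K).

5.61

With equal orders, S_{B/C} = k_B/k_C = (A_B/A_C)·exp[(E_C−E_B)/(RT)].
(E_C−E_B)/(RT) = (62.4−88.3)×10³/(8.314×650) = -25900/5404 = -4.793.
k_B/k_C = (2.20×10^12/3.25×10^9)·exp(-4.793) = 676.9 × 0.008290 = 5.61.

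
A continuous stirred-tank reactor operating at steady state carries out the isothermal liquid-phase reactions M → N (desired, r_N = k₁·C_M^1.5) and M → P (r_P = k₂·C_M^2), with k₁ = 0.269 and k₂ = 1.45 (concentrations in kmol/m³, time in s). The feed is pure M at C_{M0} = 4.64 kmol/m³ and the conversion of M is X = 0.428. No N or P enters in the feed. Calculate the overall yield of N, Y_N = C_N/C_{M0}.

Exit C_M = C_{M0}(1−X) = 4.64×0.572 = 2.654 kmol/m³.
A CSTR operates uniformly at the exit composition, giving r_N = 1.163 and r_P = 10.21 (each k·C_M^n at C_M = 2.654).
Fraction of consumed M going to N: r_N/(r_N+r_P) = 0.1022.
C_N = 0.1022·C_{M0}·X = 0.1022×4.64×0.428 = 0.203 kmol/m³; Y_N = C_N/C_{M0} = 0.0438.

0.0438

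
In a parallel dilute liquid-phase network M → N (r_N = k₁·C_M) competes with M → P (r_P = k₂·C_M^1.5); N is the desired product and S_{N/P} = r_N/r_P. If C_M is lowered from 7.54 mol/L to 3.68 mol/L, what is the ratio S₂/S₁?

S_{N/P} = (k₁/k₂)·C_M^-0.5, so S₂/S₁ = (C_{M,2}/C_{M,1})^-0.5.
= (3.68/7.54)^(-0.5) = (0.4881)^(-0.5) = 1.43.
Selectivity toward N rises as C_M falls — low-concentration operation is favoured.

1.43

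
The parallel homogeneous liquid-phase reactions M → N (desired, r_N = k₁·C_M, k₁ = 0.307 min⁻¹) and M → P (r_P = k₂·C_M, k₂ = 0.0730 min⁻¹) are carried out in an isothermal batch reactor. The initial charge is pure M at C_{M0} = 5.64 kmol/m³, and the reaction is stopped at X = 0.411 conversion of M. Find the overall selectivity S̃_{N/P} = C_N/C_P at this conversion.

4.21

C_M = C_{M0}(1−X) = 3.322 kmol/m³.
Both paths are first order in M, so the instantaneous fraction to N is constant: dC_N/d(−C_M) = k₁/(k₁+k₂) = 0.8079.
C_N = 0.8079·(C_{M0}−C_M) = 0.8079×2.318 = 1.87 kmol/m³.
C_P = (C_{M0}−C_M)−C_N = 0.4453 kmol/m³; S̃_{N/P} = 1.873/0.4453 = 4.21.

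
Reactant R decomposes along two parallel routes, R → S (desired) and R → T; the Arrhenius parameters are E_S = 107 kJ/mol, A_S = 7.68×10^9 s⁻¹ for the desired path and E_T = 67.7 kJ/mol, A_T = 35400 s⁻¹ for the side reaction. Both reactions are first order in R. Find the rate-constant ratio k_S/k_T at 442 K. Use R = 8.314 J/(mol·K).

Since both paths have the same order in R, the concentration cancels and S_{S/T} = k_S/k_T = (A_S/A_T)·exp[(E_T−E_S)/(RT)].
(E_T−E_S)/(RT) = (67.7−107)×10³/(8.314×442) = -39300/3675 = -10.69.
k_S/k_T = (7.68×10^9/35400)·exp(-10.69) = 2.169×10^5 × 2.267×10^-5 = 4.92.

4.92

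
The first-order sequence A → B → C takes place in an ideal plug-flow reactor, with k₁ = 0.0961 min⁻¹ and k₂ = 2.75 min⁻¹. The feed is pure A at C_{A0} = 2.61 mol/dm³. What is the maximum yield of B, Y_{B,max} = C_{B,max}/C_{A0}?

0.0309

At the optimum, C_{B,max}/C_{A0} = (k₁/k₂)^[k₂/(k₂−k₁)].
= (0.0961/2.75)^(2.75/(2.75−0.0961)) = (0.03495)^(1.036) = 0.03095.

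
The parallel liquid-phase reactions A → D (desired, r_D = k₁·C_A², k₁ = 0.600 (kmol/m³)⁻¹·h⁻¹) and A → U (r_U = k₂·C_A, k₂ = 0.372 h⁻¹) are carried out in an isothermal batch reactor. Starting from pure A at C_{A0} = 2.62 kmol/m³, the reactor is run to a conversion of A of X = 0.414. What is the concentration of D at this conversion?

C_A = C_{A0}(1−X) = 1.535 kmol/m³.
Along a PFR/batch, dC_U/dC_A = −r_U/(r_D+r_U) = −k₂/(k₂+k₁·C_A).
Integrating from C_{A0} to C_A: C_U = (0.372/0.600)·ln[(0.372+0.600·2.62)/(0.372+0.600·1.54)] = 0.6200·ln(1.944/1.293) = 0.2527 kmol/m³.
Then C_D = (C_{A0}−C_A) − C_U = 1.085 − 0.2527 = 0.8319 kmol/m³.

0.832 kmol/m³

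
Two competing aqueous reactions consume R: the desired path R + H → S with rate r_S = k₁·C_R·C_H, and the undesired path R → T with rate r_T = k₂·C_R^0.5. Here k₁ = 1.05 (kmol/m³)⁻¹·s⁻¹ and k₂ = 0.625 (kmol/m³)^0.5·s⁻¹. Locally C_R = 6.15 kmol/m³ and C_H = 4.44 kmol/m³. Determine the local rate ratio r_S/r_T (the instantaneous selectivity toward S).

S_{S/T} = r_S/r_T = (k₁·C_R·C_H)/(k₂·C_R^0.5) = (k₁/k₂)·C_R^0.5·C_H.
= (1.05×6.150×4.440) / (0.625×6.150^0.5) = 28.67/1.550 = 18.5.
Since the desired path is higher order in R, keeping C_R high (PFR or concentrated feed) favours S.

18.5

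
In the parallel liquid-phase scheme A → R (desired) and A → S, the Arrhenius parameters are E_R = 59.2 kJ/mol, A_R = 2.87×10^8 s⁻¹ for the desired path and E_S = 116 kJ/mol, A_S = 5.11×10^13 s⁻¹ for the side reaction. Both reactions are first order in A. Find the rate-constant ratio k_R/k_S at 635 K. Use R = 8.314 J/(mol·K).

0.264

k_R/k_S = (A_R/A_S)·exp[−(E_R−E_S)/(RT)] = (A_R/A_S)·exp[(E_S−E_R)/(RT)].
(E_S−E_R)/(RT) = (116−59.2)×10³/(8.314×635) = 56800/5279 = 10.76.
k_R/k_S = (2.87×10^8/5.11×10^13)·exp(10.76) = 5.616×10^-6 × 47043 = 0.264.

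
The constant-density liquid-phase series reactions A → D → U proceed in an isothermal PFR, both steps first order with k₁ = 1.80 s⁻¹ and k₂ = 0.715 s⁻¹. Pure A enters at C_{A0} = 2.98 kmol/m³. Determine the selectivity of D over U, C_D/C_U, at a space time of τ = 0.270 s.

9.24

Solving the coupled first-order balances gives C_D(τ) = [k₁/(k₂−k₁)]·C_{A0}·(e^(−k₁τ) − e^(−k₂τ)).
e^(−k₁τ) = e^(−1.80×0.270) = e^(−0.4860) = 0.6151; e^(−k₂τ) = e^(−0.1930) = 0.8244.
C_D = 1.80×2.98/(0.715−1.80) × (0.6151−0.8244) = (-4.944)×(-0.2094) = 1.035 kmol/m³.
C_A = C_{A0}e^(−k₁τ) = 1.833 kmol/m³, so C_U = C_{A0}−C_A−C_D = 0.1120 kmol/m³; C_D/C_U = 9.24.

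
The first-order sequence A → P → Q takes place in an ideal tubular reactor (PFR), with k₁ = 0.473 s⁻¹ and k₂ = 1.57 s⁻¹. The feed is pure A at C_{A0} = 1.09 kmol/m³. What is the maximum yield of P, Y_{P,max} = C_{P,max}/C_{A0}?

0.180

For a first-order series the maximum intermediate yield is C_{P,max}/C_{A0} = (k₁/k₂)^[k₂/(k₂−k₁)].
= (0.473/1.57)^(1.57/(1.57−0.473)) = (0.3013)^(1.431) = 0.1796.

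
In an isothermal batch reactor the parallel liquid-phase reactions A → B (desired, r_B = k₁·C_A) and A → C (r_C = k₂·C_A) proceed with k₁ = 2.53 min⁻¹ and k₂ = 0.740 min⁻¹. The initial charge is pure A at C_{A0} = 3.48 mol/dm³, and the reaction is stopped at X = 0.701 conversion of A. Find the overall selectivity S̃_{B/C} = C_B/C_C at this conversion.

C_A = C_{A0}(1−X) = 1.041 mol/dm³.
Both paths are first order in A, so the instantaneous fraction to B is constant: dC_B/d(−C_A) = k₁/(k₁+k₂) = 0.7737.
C_B = 0.7737·(C_{A0}−C_A) = 0.7737×2.439 = 1.89 mol/dm³.
C_C = (C_{A0}−C_A)−C_B = 0.5521 mol/dm³; S̃_{B/C} = 1.887/0.5521 = 3.42.

3.42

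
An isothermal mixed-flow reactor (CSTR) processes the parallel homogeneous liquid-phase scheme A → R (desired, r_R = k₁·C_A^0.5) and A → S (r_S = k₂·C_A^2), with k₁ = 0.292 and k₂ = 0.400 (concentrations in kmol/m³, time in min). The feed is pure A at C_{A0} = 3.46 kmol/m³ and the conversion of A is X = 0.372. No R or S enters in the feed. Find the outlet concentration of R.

Exit C_A = C_{A0}(1−X) = 3.46×0.628 = 2.173 kmol/m³.
In a CSTR the entire volume is at exit conditions, so r_R = 0.292×2.173^0.5 = 0.4304 and r_S = 0.400×2.173^2 = 1.889.
Fraction of consumed A going to R: r_R/(r_R+r_S) = 0.1856.
C_R = 0.1856·C_{A0}·X = 0.1856×3.46×0.372 = 0.239 kmol/m³.

0.239 kmol/m³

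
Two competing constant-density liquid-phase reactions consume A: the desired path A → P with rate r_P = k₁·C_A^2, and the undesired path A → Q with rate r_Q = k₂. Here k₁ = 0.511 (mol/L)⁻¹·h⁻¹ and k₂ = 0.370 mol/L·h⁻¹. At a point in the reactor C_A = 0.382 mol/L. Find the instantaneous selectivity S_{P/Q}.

0.202

S_{P/Q} = r_P/r_Q = (k₁·C_A^2)/(k₂) = (k₁/k₂)·C_A^2.
= (0.511×0.3820^2) / (0.370) = 0.07457/0.3700 = 0.202.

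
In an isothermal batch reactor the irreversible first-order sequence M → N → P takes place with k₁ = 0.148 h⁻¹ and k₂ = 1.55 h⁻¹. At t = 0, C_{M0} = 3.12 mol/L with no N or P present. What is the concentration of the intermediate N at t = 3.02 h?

For first-order series with pure M initially, C_N(t) = k₁C_{M0}/(k₂−k₁)·(e^(−k₁t) − e^(−k₂t)).
e^(−k₁t) = e^(−0.148×3.02) = e^(−0.4470) = 0.6396; e^(−k₂t) = e^(−4.681) = 0.009270.
C_N = 0.148×3.12/(1.55−0.148) × (0.6396−0.009270) = 0.3294×0.6303 = 0.2076 mol/L.

0.208 mol/L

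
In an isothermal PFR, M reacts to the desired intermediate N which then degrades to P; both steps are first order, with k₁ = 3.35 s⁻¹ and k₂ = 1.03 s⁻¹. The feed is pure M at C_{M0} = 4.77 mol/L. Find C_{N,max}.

2.83 mol/L

For a first-order series the maximum intermediate yield is C_{N,max}/C_{M0} = (k₁/k₂)^[k₂/(k₂−k₁)].
= (3.35/1.03)^(1.03/(1.03−3.35)) = (3.252)^(-0.4440) = 0.5924.
C_{N,max} = 0.5924×4.77 = 2.83 mol/L.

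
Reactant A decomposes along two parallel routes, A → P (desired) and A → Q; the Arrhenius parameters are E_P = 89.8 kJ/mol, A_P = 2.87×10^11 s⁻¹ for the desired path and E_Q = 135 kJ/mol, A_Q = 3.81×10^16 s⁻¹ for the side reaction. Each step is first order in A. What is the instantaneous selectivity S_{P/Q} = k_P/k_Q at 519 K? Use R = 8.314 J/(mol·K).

0.267

With equal orders, S_{P/Q} = k_P/k_Q = (A_P/A_Q)·exp[(E_Q−E_P)/(RT)].
(E_Q−E_P)/(RT) = (135−89.8)×10³/(8.314×519) = 45200/4315 = 10.48.
k_P/k_Q = (2.87×10^11/3.81×10^16)·exp(10.48) = 7.533×10^-6 × 35425 = 0.267.
Since E_P < E_Q, lowering the temperature improves selectivity toward P.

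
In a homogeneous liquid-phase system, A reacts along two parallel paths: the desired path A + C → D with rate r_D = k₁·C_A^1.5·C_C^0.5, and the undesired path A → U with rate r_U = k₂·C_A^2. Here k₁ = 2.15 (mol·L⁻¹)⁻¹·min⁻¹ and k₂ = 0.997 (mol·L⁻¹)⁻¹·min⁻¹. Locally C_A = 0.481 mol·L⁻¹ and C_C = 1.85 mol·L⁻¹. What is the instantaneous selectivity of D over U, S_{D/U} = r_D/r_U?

S_{D/U} = r_D/r_U = (k₁·C_A^1.5·C_C^0.5)/(k₂·C_A^2) = (k₁/k₂)·C_A^-0.5·C_C^0.5.
= (2.15×0.4810^1.5×1.850^0.5) / (0.997×0.4810^2) = 0.9755/0.2307 = 4.23.

4.23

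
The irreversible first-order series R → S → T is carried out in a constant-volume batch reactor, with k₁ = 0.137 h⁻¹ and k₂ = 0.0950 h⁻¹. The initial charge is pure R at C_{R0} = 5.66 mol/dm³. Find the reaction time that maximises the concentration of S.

For first-order series the maximum of C_S occurs at t_opt = ln(k₂/k₁)/(k₂−k₁).
= ln(0.0950/0.137)/(0.0950−0.137) = ln(0.6934)/-0.04200 = -0.3661/-0.04200 = 8.72 h.

8.72 h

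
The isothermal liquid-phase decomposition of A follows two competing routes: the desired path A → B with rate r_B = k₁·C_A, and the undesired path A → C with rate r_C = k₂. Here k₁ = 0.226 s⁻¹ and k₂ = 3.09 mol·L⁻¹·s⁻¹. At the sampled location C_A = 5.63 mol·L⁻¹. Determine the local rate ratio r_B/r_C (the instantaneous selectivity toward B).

0.412

S_{B/C} = r_B/r_C = (k₁·C_A)/(k₂) = (k₁/k₂)·C_A.
= (0.226×5.630) / (3.09) = 1.272/3.090 = 0.412.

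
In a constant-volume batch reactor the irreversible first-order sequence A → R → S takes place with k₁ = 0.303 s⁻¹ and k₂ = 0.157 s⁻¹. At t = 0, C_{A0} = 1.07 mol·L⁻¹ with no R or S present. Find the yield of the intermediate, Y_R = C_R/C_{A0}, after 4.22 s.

0.492

The intermediate concentration in a first-order A→B→C sequence is C_R = k₁C_{A0}(e^(−k₁t) − e^(−k₂t))/(k₂−k₁).
e^(−k₁t) = e^(−0.303×4.22) = e^(−1.279) = 0.2784; e^(−k₂t) = e^(−0.6625) = 0.5155.
C_R = 0.303×1.07/(0.157−0.303) × (0.2784−0.5155) = (-2.221)×(-0.2371) = 0.5266 mol·L⁻¹.
Y_R = C_R/C_{A0} = 0.5266/1.07 = 0.492.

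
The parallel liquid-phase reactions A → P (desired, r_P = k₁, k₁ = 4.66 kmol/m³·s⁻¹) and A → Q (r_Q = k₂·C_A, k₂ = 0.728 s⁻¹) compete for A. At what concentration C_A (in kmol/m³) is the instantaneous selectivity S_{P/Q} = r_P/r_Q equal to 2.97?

S_{P/Q} = (k₁/k₂)·C_A⁻¹ ⇒ C_A = (S·k₂/k₁)^(-1).
= (2.97×0.728/4.66)^(-1) = (0.4640)^(-1) = 2.16 kmol/m³.

2.16 kmol/m³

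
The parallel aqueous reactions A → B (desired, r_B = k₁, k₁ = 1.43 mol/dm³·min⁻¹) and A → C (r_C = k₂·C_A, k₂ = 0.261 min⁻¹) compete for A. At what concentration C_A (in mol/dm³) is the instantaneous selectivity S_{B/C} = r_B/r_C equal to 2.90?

S_{B/C} = (k₁/k₂)·C_A⁻¹ ⇒ C_A = (S·k₂/k₁)^(-1).
= (2.90×0.261/1.43)^(-1) = (0.5293)^(-1) = 1.89 mol/dm³.

1.89 mol/dm³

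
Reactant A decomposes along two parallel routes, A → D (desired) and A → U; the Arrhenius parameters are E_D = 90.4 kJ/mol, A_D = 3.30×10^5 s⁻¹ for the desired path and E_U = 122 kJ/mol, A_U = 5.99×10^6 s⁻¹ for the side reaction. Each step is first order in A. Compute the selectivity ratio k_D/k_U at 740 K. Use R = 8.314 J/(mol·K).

k_D/k_U = (A_D/A_U)·exp[−(E_D−E_U)/(RT)] = (A_D/A_U)·exp[(E_U−E_D)/(RT)].
(E_U−E_D)/(RT) = (122−90.4)×10³/(8.314×740) = 31600/6152 = 5.136.
k_D/k_U = (3.30×10^5/5.99×10^6)·exp(5.136) = 0.05509 × 170.1 = 9.37.
Since E_D < E_U, lowering the temperature improves selectivity toward D.

9.37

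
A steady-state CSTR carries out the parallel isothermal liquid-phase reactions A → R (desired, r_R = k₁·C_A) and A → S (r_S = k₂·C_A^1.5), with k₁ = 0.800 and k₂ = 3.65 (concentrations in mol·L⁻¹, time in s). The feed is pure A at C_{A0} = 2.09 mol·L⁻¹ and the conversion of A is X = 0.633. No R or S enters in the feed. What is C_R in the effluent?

Exit C_A = C_{A0}(1−X) = 2.09×0.367 = 0.7670 mol·L⁻¹.
A CSTR operates uniformly at the exit composition, giving r_R = 0.6136 and r_S = 2.452 (each k·C_A^n at C_A = 0.7670).
Fraction of consumed A going to R: r_R/(r_R+r_S) = 0.2002.
C_R = 0.2002·C_{A0}·X = 0.2002×2.09×0.633 = 0.265 mol·L⁻¹.

0.265 mol·L⁻¹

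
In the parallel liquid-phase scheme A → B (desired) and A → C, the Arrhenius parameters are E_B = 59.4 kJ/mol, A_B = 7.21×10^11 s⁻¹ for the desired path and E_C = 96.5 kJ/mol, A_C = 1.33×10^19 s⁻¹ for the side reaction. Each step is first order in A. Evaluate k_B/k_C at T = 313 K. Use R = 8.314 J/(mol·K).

0.0843

Since both paths have the same order in A, the concentration cancels and S_{B/C} = k_B/k_C = (A_B/A_C)·exp[(E_C−E_B)/(RT)].
(E_C−E_B)/(RT) = (96.5−59.4)×10³/(8.314×313) = 37100/2602 = 14.26.
k_B/k_C = (7.21×10^11/1.33×10^19)·exp(14.26) = 5.421×10^-8 × 1.555×10^6 = 0.0843.
Since E_B < E_C, lowering the temperature improves selectivity toward B.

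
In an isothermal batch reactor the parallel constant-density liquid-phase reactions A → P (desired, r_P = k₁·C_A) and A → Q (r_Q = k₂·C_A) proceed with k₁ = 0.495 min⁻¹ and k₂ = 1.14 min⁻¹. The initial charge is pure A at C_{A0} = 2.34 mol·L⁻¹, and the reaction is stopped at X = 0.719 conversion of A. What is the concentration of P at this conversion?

0.509 mol·L⁻¹

C_A = C_{A0}(1−X) = 0.6575 mol·L⁻¹.
Both paths are first order in A, so the instantaneous fraction to P is constant: dC_P/d(−C_A) = k₁/(k₁+k₂) = 0.3028.
C_P = 0.3028·(C_{A0}−C_A) = 0.3028×1.682 = 0.509 mol·L⁻¹.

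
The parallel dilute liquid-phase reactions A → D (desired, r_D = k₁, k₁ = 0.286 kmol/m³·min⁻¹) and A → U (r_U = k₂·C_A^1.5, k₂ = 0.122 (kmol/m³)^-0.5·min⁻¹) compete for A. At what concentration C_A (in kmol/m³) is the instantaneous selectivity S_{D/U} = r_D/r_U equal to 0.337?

S_{D/U} = (k₁/k₂)·C_A^-1.5 ⇒ C_A = (S·k₂/k₁)^(1/(-1.5)).
= (0.337×0.122/0.286)^(-0.6667) = (0.1438)^(-0.6667) = 3.64 kmol/m³.

3.64 kmol/m³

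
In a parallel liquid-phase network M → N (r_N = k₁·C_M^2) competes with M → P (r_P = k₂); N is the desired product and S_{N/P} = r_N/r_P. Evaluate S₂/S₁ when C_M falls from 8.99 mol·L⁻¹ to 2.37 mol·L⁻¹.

S_{N/P} = (k₁/k₂)·C_M^2, so S₂/S₁ = (C_{M,2}/C_{M,1})^2.
= (2.37/8.99)^2 = (0.2636)^2 = 0.0695.
Selectivity toward N falls as C_M falls — high-concentration operation is favoured.

0.0695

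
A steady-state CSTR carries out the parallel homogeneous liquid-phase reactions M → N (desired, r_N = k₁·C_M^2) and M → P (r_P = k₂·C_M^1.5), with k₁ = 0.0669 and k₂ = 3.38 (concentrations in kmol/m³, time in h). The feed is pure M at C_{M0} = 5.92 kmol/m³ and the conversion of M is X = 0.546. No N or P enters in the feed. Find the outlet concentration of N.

0.102 kmol/m³

Exit C_M = C_{M0}(1−X) = 5.92×0.454 = 2.688 kmol/m³.
A CSTR operates uniformly at the exit composition, giving r_N = 0.4833 and r_P = 14.89 (each k·C_M^n at C_M = 2.688).
Fraction of consumed M going to N: r_N/(r_N+r_P) = 0.03143.
C_N = 0.03143·C_{M0}·X = 0.03143×5.92×0.546 = 0.102 kmol/m³.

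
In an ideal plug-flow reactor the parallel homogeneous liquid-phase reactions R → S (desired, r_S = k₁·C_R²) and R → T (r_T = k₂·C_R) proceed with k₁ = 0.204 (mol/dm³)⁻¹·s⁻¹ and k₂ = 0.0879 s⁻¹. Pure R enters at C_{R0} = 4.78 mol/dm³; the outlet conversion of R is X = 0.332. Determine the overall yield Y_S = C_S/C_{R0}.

C_R = C_{R0}(1−X) = 3.193 mol/dm³.
Along a PFR/batch, dC_T/dC_R = −r_T/(r_S+r_T) = −k₂/(k₂+k₁·C_R).
Integrating from C_{R0} to C_R: C_T = (0.0879/0.204)·ln[(0.0879+0.204·4.78)/(0.0879+0.204·3.19)] = 0.4309·ln(1.063/0.7393) = 0.1565 mol/dm³.
Then C_S = (C_{R0}−C_R) − C_T = 1.587 − 0.1565 = 1.430 mol/dm³.
Y_S = C_S/C_{R0} = 1.430/4.78 = 0.299.

0.299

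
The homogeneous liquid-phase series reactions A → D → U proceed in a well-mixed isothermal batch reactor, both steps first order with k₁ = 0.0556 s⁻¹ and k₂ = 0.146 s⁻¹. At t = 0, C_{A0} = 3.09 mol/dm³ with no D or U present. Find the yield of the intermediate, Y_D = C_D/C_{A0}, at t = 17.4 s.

Solving the coupled first-order balances gives C_D(t) = [k₁/(k₂−k₁)]·C_{A0}·(e^(−k₁t) − e^(−k₂t)).
e^(−k₁t) = e^(−0.0556×17.4) = e^(−0.9674) = 0.3801; e^(−k₂t) = e^(−2.540) = 0.07883.
C_D = 0.0556×3.09/(0.146−0.0556) × (0.3801−0.07883) = 1.900×0.3012 = 0.5725 mol/dm³.
Y_D = C_D/C_{A0} = 0.5725/3.09 = 0.185.

0.185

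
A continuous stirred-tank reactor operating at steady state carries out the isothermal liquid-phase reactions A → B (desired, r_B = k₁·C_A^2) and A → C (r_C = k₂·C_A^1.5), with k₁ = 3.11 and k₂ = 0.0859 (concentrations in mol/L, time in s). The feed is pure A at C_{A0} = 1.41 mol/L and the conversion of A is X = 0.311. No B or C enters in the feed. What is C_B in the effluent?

0.427 mol/L

Exit C_A = C_{A0}(1−X) = 1.41×0.689 = 0.9715 mol/L.
A CSTR operates uniformly at the exit composition, giving r_B = 2.935 and r_C = 0.08225 (each k·C_A^n at C_A = 0.9715).
Fraction of consumed A going to B: r_B/(r_B+r_C) = 0.9727.
C_B = 0.9727·C_{A0}·X = 0.9727×1.41×0.311 = 0.427 mol/L.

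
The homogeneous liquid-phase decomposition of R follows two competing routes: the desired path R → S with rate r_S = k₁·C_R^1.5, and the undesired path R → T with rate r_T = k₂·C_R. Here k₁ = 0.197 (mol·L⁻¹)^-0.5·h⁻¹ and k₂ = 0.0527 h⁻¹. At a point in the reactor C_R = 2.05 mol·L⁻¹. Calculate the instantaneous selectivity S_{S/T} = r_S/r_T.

S_{S/T} = r_S/r_T = (k₁·C_R^1.5)/(k₂·C_R) = (k₁/k₂)·C_R^0.5.
= (0.197×2.050^1.5) / (0.0527×2.050) = 0.5782/0.1080 = 5.35.
Since the desired path is higher order in R, keeping C_R high (PFR or concentrated feed) favours S.

5.35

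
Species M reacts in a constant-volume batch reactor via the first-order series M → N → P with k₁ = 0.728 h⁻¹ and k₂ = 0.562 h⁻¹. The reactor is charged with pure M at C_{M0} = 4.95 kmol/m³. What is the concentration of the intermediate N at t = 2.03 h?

The intermediate concentration in a first-order A→B→C sequence is C_N = k₁C_{M0}(e^(−k₁t) − e^(−k₂t))/(k₂−k₁).
e^(−k₁t) = e^(−0.728×2.03) = e^(−1.478) = 0.2281; e^(−k₂t) = e^(−1.141) = 0.3195.
C_N = 0.728×4.95/(0.562−0.728) × (0.2281−0.3195) = (-21.71)×(-0.09141) = 1.984 kmol/m³.

1.98 kmol/m³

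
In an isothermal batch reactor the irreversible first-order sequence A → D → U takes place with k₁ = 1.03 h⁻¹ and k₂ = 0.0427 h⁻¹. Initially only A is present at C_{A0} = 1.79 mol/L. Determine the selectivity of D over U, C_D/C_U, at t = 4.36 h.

6.35

For first-order series with pure A initially, C_D(t) = k₁C_{A0}/(k₂−k₁)·(e^(−k₁t) − e^(−k₂t)).
e^(−k₁t) = e^(−1.03×4.36) = e^(−4.491) = 0.01121; e^(−k₂t) = e^(−0.1862) = 0.8301.
C_D = 1.03×1.79/(0.0427−1.03) × (0.01121−0.8301) = (-1.867)×(-0.8189) = 1.529 mol/L.
C_A = C_{A0}e^(−k₁t) = 0.02007 mol/L, so C_U = C_{A0}−C_A−C_D = 0.2407 mol/L; C_D/C_U = 6.35.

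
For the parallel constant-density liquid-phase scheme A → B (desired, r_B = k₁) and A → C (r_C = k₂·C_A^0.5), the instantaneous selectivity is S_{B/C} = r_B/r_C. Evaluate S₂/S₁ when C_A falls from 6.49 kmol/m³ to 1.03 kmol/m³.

S_{B/C} = (k₁/k₂)·C_A^-0.5, so S₂/S₁ = (C_{A,2}/C_{A,1})^-0.5.
= (1.03/6.49)^(-0.5) = (0.1587)^(-0.5) = 2.51.

2.51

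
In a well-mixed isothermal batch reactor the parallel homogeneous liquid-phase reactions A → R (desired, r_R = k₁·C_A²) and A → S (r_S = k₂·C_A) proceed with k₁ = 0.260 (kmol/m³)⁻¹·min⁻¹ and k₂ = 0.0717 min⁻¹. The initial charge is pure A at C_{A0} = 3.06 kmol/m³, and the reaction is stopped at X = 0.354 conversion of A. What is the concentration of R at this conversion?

0.975 kmol/m³

C_A = C_{A0}(1−X) = 1.977 kmol/m³.
Along a PFR/batch, dC_S/dC_A = −r_S/(r_R+r_S) = −k₂/(k₂+k₁·C_A).
Integrating from C_{A0} to C_A: C_S = (0.0717/0.260)·ln[(0.0717+0.260·3.06)/(0.0717+0.260·1.98)] = 0.2758·ln(0.8673/0.5857) = 0.1083 kmol/m³.
Then C_R = (C_{A0}−C_A) − C_S = 1.083 − 0.1083 = 0.9750 kmol/m³.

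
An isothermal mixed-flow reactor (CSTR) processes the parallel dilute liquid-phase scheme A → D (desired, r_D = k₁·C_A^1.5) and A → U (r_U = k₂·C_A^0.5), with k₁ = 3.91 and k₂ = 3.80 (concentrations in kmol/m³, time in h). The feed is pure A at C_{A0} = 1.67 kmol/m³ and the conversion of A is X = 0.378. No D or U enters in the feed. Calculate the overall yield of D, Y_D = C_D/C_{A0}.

0.195

Exit C_A = C_{A0}(1−X) = 1.67×0.622 = 1.039 kmol/m³.
Rates in a CSTR are evaluated at the outlet concentration: r_D = 3.91×1.039^1.5 = 4.139, r_U = 3.80×1.039^0.5 = 3.873.
Fraction of consumed A going to D: r_D/(r_D+r_U) = 0.5166.
C_D = 0.5166·C_{A0}·X = 0.5166×1.67×0.378 = 0.326 kmol/m³; Y_D = C_D/C_{A0} = 0.195.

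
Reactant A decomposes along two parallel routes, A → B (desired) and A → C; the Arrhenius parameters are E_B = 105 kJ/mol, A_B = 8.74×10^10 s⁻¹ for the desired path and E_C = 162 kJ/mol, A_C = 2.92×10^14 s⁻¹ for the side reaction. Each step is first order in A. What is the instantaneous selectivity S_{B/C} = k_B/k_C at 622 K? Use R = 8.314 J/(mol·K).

k_B/k_C = (A_B/A_C)·exp[−(E_B−E_C)/(RT)] = (A_B/A_C)·exp[(E_C−E_B)/(RT)].
(E_C−E_B)/(RT) = (162−105)×10³/(8.314×622) = 57000/5171 = 11.02.
k_B/k_C = (8.74×10^10/2.92×10^14)·exp(11.02) = 2.993×10^-4 × 61228 = 18.3.

18.3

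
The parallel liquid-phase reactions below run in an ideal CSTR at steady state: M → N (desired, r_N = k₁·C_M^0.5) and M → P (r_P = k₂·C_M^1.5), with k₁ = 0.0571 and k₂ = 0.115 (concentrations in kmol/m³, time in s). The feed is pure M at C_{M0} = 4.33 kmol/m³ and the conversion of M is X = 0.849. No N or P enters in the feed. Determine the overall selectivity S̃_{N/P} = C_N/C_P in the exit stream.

0.759

Exit C_M = C_{M0}(1−X) = 4.33×0.151 = 0.6538 kmol/m³.
A CSTR operates uniformly at the exit composition, giving r_N = 0.04617 and r_P = 0.06080 (each k·C_M^n at C_M = 0.6538).
Overall selectivity = C_N/C_P = r_Nτ/(r_Pτ) = r_N/r_P = 0.759.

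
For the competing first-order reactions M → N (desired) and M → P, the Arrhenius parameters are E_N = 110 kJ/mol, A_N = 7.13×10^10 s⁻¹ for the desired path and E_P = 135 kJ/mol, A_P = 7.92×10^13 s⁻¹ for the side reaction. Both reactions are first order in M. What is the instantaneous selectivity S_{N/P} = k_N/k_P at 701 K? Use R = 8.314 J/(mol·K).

k_N/k_P = (A_N/A_P)·exp[−(E_N−E_P)/(RT)] = (A_N/A_P)·exp[(E_P−E_N)/(RT)].
(E_P−E_N)/(RT) = (135−110)×10³/(8.314×701) = 25000/5828 = 4.290.
k_N/k_P = (7.13×10^10/7.92×10^13)·exp(4.290) = 9.003×10^-4 × 72.93 = 0.0657.
Since E_N < E_P, lowering the temperature improves selectivity toward N.

0.0657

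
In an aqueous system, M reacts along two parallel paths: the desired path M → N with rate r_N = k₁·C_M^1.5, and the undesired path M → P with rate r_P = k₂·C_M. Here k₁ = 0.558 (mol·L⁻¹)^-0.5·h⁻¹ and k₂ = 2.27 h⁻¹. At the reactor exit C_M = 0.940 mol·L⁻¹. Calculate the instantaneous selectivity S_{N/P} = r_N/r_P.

S_{N/P} = r_N/r_P = (k₁·C_M^1.5)/(k₂·C_M) = (k₁/k₂)·C_M^0.5.
= (0.558×0.9400^1.5) / (2.27×0.9400) = 0.5085/2.134 = 0.238.
Since the desired path is higher order in M, keeping C_M high (PFR or concentrated feed) favours N.

0.238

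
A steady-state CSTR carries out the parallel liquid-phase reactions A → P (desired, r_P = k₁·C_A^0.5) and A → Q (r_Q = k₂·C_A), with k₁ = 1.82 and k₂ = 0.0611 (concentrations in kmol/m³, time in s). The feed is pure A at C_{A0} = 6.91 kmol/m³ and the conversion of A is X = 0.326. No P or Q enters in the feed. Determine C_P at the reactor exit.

Exit C_A = C_{A0}(1−X) = 6.91×0.674 = 4.657 kmol/m³.
Rates in a CSTR are evaluated at the outlet concentration: r_P = 1.82×4.657^0.5 = 3.928, r_Q = 0.0611×4.657 = 0.2846.
Fraction of consumed A going to P: r_P/(r_P+r_Q) = 0.9324.
C_P = 0.9324·C_{A0}·X = 0.9324×6.91×0.326 = 2.10 kmol/m³.

2.10 kmol/m³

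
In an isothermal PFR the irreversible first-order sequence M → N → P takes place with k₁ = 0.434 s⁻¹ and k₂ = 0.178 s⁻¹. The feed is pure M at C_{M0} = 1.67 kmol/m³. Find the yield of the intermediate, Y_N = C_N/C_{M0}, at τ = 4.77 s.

0.511

The intermediate concentration in a first-order A→B→C sequence is C_N = k₁C_{M0}(e^(−k₁τ) − e^(−k₂τ))/(k₂−k₁).
e^(−k₁τ) = e^(−0.434×4.77) = e^(−2.070) = 0.1262; e^(−k₂τ) = e^(−0.8491) = 0.4278.
C_N = 0.434×1.67/(0.178−0.434) × (0.1262−0.4278) = (-2.831)×(-0.3017) = 0.8540 kmol/m³.
Y_N = C_N/C_{M0} = 0.8540/1.67 = 0.511.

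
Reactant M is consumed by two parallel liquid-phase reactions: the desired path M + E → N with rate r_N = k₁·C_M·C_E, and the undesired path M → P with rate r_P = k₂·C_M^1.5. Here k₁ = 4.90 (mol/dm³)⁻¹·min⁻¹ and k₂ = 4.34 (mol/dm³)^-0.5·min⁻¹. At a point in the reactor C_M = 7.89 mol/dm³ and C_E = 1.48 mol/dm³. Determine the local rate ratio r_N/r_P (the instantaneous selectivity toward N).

0.595

S_{N/P} = r_N/r_P = (k₁·C_M·C_E)/(k₂·C_M^1.5) = (k₁/k₂)·C_M^-0.5·C_E.
= (4.90×7.890×1.480) / (4.34×7.890^1.5) = 57.22/96.18 = 0.595.
The undesired path is higher order in M, so low C_M (CSTR or dilute feed) favours N.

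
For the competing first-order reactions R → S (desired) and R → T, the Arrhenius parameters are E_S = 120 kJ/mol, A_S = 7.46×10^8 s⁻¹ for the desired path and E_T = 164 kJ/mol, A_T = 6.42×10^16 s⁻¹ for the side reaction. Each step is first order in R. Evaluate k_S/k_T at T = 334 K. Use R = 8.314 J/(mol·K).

0.0884

With equal orders, S_{S/T} = k_S/k_T = (A_S/A_T)·exp[(E_T−E_S)/(RT)].
(E_T−E_S)/(RT) = (164−120)×10³/(8.314×334) = 44000/2777 = 15.85.
k_S/k_T = (7.46×10^8/6.42×10^16)·exp(15.85) = 1.162×10^-8 × 7.611×10^6 = 0.0884.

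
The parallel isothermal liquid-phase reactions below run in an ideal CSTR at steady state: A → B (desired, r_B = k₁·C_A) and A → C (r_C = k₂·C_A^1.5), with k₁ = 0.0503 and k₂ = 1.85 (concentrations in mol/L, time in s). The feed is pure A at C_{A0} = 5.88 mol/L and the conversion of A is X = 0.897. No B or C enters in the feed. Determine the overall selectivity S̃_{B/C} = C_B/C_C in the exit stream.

0.0349

Exit C_A = C_{A0}(1−X) = 5.88×0.103 = 0.6056 mol/L.
Rates in a CSTR are evaluated at the outlet concentration: r_B = 0.0503×0.6056 = 0.03046, r_C = 1.85×0.6056^1.5 = 0.8720.
Overall selectivity = C_B/C_C = r_Bτ/(r_Cτ) = r_B/r_C = 0.0349.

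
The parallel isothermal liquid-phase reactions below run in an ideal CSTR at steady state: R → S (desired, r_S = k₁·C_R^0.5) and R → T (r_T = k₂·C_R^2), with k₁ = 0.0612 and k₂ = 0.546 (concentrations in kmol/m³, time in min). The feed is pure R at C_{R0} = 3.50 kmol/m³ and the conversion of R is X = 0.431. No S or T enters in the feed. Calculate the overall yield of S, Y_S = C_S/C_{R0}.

0.0165

Exit C_R = C_{R0}(1−X) = 3.50×0.569 = 1.991 kmol/m³.
A CSTR operates uniformly at the exit composition, giving r_S = 0.08637 and r_T = 2.165 (each k·C_R^n at C_R = 1.991).
Fraction of consumed R going to S: r_S/(r_S+r_T) = 0.03835.
C_S = 0.03835·C_{R0}·X = 0.03835×3.50×0.431 = 0.0579 kmol/m³; Y_S = C_S/C_{R0} = 0.0165.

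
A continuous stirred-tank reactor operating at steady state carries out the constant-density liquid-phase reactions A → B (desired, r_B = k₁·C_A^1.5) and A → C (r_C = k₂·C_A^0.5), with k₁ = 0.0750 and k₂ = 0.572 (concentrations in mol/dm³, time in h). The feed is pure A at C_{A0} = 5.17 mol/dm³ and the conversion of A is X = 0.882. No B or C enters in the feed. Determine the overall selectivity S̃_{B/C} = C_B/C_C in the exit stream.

0.0800

Exit C_A = C_{A0}(1−X) = 5.17×0.118 = 0.6101 mol/dm³.
A CSTR operates uniformly at the exit composition, giving r_B = 0.03574 and r_C = 0.4468 (each k·C_A^n at C_A = 0.6101).
Overall selectivity = C_B/C_C = r_Bτ/(r_Cτ) = r_B/r_C = 0.0800.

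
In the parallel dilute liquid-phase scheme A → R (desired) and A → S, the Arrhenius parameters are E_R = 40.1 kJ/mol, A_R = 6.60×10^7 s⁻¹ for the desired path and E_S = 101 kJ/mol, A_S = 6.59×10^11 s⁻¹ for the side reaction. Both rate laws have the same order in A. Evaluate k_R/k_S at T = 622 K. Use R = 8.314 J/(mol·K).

13.0

k_R/k_S = (A_R/A_S)·exp[−(E_R−E_S)/(RT)] = (A_R/A_S)·exp[(E_S−E_R)/(RT)].
(E_S−E_R)/(RT) = (101−40.1)×10³/(8.314×622) = 60900/5171 = 11.78.
k_R/k_S = (6.60×10^7/6.59×10^11)·exp(11.78) = 1.002×10^-4 × 1.302×10^5 = 13.0.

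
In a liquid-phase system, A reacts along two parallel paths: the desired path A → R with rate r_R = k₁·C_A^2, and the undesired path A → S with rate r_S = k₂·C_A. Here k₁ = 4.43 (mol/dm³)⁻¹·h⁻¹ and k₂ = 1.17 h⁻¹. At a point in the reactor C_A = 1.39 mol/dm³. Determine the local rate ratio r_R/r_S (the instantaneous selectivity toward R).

5.26

S_{R/S} = r_R/r_S = (k₁·C_A^2)/(k₂·C_A) = (k₁/k₂)·C_A.
= (4.43×1.390^2) / (1.17×1.390) = 8.559/1.626 = 5.26.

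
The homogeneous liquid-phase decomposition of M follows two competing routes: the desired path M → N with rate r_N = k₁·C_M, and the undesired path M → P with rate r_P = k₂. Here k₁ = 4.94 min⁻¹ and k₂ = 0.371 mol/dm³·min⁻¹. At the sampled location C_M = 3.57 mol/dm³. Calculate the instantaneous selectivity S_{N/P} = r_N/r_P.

S_{N/P} = r_N/r_P = (k₁·C_M)/(k₂) = (k₁/k₂)·C_M.
= (4.94×3.570) / (0.371) = 17.64/0.3710 = 47.5.
Since the desired path is higher order in M, keeping C_M high (PFR or concentrated feed) favours N.

47.5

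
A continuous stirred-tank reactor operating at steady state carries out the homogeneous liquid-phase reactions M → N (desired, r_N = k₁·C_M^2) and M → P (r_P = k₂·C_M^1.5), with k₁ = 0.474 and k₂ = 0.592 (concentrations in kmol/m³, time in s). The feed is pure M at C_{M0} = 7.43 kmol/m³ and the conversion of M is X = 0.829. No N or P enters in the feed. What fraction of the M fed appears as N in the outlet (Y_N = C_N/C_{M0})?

Exit C_M = C_{M0}(1−X) = 7.43×0.171 = 1.271 kmol/m³.
A CSTR operates uniformly at the exit composition, giving r_N = 0.7652 and r_P = 0.8478 (each k·C_M^n at C_M = 1.271).
Fraction of consumed M going to N: r_N/(r_N+r_P) = 0.4744.
C_N = 0.4744·C_{M0}·X = 0.4744×7.43×0.829 = 2.92 kmol/m³; Y_N = C_N/C_{M0} = 0.393.

0.393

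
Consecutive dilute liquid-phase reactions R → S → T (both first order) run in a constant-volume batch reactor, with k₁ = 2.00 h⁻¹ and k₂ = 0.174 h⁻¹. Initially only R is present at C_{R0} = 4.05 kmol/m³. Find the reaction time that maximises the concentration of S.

For first-order series the maximum of C_S occurs at t_opt = ln(k₂/k₁)/(k₂−k₁).
= ln(0.174/2.00)/(0.174−2.00) = ln(0.08700)/-1.826 = -2.442/-1.826 = 1.34 h.

1.34 h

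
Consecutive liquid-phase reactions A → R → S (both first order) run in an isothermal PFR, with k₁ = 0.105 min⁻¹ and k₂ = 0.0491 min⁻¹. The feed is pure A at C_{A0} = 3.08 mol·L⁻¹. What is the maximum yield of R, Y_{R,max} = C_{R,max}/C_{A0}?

0.513

For a first-order series the maximum intermediate yield is C_{R,max}/C_{A0} = (k₁/k₂)^[k₂/(k₂−k₁)].
= (0.105/0.0491)^(0.0491/(0.0491−0.105)) = (2.138)^(-0.8784) = 0.5129.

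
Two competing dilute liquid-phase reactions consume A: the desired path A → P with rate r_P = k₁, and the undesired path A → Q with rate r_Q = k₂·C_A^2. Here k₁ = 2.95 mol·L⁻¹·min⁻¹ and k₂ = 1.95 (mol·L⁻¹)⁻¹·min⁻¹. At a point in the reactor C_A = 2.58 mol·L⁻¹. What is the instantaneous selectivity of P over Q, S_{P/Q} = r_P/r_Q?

S_{P/Q} = r_P/r_Q = (k₁)/(k₂·C_A^2) = (k₁/k₂)·C_A^-2.
= (2.95) / (1.95×2.580^2) = 2.950/12.98 = 0.227.

0.227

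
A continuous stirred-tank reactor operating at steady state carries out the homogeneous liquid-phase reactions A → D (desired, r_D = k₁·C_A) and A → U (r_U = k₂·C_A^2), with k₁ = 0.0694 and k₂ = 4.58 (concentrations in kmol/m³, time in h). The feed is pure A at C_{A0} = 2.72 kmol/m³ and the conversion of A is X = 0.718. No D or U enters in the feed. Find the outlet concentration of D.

0.0378 kmol/m³

Exit C_A = C_{A0}(1−X) = 2.72×0.282 = 0.7670 kmol/m³.
Rates in a CSTR are evaluated at the outlet concentration: r_D = 0.0694×0.7670 = 0.05323, r_U = 4.58×0.7670^2 = 2.695.
Fraction of consumed A going to D: r_D/(r_D+r_U) = 0.01937.
C_D = 0.01937·C_{A0}·X = 0.01937×2.72×0.718 = 0.0378 kmol/m³.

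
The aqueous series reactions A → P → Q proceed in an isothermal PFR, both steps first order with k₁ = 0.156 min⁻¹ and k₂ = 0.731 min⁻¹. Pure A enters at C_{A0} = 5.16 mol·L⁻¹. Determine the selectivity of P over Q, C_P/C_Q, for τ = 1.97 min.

1.05

The intermediate concentration in a first-order A→B→C sequence is C_P = k₁C_{A0}(e^(−k₁τ) − e^(−k₂τ))/(k₂−k₁).
e^(−k₁τ) = e^(−0.156×1.97) = e^(−0.3073) = 0.7354; e^(−k₂τ) = e^(−1.440) = 0.2369.
C_P = 0.156×5.16/(0.731−0.156) × (0.7354−0.2369) = 1.400×0.4985 = 0.6979 mol·L⁻¹.
C_A = C_{A0}e^(−k₁τ) = 3.795 mol·L⁻¹, so C_Q = C_{A0}−C_A−C_P = 0.6674 mol·L⁻¹; C_P/C_Q = 1.05.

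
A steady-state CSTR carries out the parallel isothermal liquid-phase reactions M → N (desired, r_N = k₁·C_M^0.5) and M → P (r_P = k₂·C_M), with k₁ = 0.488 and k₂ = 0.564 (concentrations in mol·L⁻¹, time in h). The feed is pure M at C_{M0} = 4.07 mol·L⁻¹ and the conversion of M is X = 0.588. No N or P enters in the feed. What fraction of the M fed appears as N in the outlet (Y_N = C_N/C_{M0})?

0.236

Exit C_M = C_{M0}(1−X) = 4.07×0.412 = 1.677 mol·L⁻¹.
In a CSTR the entire volume is at exit conditions, so r_N = 0.488×1.677^0.5 = 0.6319 and r_P = 0.564×1.677 = 0.9457.
Fraction of consumed M going to N: r_N/(r_N+r_P) = 0.4005.
C_N = 0.4005·C_{M0}·X = 0.4005×4.07×0.588 = 0.959 mol·L⁻¹; Y_N = C_N/C_{M0} = 0.236.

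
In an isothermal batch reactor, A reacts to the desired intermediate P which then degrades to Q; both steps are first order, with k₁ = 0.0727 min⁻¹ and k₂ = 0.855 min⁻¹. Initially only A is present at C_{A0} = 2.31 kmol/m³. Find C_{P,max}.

At the optimum, C_{P,max}/C_{A0} = (k₁/k₂)^[k₂/(k₂−k₁)].
= (0.0727/0.855)^(0.855/(0.855−0.0727)) = (0.08503)^(1.093) = 0.06762.
C_{P,max} = 0.06762×2.31 = 0.156 kmol/m³.

0.156 kmol/m³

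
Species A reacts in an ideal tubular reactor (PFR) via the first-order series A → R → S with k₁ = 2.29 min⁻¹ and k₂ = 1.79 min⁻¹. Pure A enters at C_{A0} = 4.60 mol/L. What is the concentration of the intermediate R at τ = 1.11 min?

1.23 mol/L

The intermediate concentration in a first-order A→B→C sequence is C_R = k₁C_{A0}(e^(−k₁τ) − e^(−k₂τ))/(k₂−k₁).
e^(−k₁τ) = e^(−2.29×1.11) = e^(−2.542) = 0.07872; e^(−k₂τ) = e^(−1.987) = 0.1371.
C_R = 2.29×4.60/(1.79−2.29) × (0.07872−0.1371) = (-21.07)×(-0.05840) = 1.230 mol/L.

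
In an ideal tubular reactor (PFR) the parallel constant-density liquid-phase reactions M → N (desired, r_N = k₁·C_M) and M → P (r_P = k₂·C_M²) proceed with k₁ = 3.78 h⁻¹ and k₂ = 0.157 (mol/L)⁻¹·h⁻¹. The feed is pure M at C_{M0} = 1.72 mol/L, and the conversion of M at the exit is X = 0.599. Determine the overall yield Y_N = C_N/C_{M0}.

0.571

C_M = C_{M0}(1−X) = 0.6897 mol/L.
Along a PFR/batch, dC_N/dC_M = −r_N/(r_N+r_P) = −k₁/(k₁+k₂·C_M).
Integrating from C_{M0} to C_M: C_N = (3.78/0.157)·ln[(3.78+0.157·1.72)/(3.78+0.157·0.690)] = 24.08·ln(4.050/3.888) = 0.9813 mol/L.
Y_N = C_N/C_{M0} = 0.9813/1.72 = 0.571.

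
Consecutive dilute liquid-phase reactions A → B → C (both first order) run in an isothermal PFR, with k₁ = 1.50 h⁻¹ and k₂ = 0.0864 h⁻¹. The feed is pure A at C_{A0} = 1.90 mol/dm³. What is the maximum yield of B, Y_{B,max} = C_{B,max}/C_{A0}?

Evaluating C_B at τ_opt = ln(k₂/k₁)/(k₂−k₁) gives C_{B,max}/C_{A0} = (k₁/k₂)^[k₂/(k₂−k₁)].
= (1.50/0.0864)^(0.0864/(0.0864−1.50)) = (17.36)^(-0.06112) = 0.8399.

0.840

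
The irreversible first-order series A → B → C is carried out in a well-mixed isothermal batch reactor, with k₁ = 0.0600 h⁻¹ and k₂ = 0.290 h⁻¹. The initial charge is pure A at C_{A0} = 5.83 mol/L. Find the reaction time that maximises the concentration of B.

Setting dC_B/dt = 0 gives t_opt = ln(k₂/k₁)/(k₂−k₁).
= ln(0.290/0.0600)/(0.290−0.0600) = ln(4.833)/0.2300 = 1.576/0.2300 = 6.85 h.

6.85 h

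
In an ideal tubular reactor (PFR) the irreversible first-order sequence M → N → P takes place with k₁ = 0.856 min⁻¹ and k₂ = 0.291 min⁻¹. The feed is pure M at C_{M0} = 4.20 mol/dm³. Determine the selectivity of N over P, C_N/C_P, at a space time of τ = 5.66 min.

For first-order series with pure M initially, C_N(τ) = k₁C_{M0}/(k₂−k₁)·(e^(−k₁τ) − e^(−k₂τ)).
e^(−k₁τ) = e^(−0.856×5.66) = e^(−4.845) = 0.007868; e^(−k₂τ) = e^(−1.647) = 0.1926.
C_N = 0.856×4.20/(0.291−0.856) × (0.007868−0.1926) = (-6.363)×(-0.1847) = 1.176 mol/dm³.
C_M = C_{M0}e^(−k₁τ) = 0.03305 mol/dm³, so C_P = C_{M0}−C_M−C_N = 2.991 mol/dm³; C_N/C_P = 0.393.

0.393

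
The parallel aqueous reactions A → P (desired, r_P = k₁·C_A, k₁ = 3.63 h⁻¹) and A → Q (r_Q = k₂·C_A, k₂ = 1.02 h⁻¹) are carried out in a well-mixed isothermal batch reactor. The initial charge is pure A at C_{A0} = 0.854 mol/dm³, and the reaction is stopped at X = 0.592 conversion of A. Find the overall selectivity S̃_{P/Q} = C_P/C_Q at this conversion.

C_A = C_{A0}(1−X) = 0.3484 mol/dm³.
Both paths are first order in A, so the instantaneous fraction to P is constant: dC_P/d(−C_A) = k₁/(k₁+k₂) = 0.7806.
C_P = 0.7806·(C_{A0}−C_A) = 0.7806×0.5056 = 0.395 mol/dm³.
C_Q = (C_{A0}−C_A)−C_P = 0.1109 mol/dm³; S̃_{P/Q} = 0.3947/0.1109 = 3.56.

3.56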